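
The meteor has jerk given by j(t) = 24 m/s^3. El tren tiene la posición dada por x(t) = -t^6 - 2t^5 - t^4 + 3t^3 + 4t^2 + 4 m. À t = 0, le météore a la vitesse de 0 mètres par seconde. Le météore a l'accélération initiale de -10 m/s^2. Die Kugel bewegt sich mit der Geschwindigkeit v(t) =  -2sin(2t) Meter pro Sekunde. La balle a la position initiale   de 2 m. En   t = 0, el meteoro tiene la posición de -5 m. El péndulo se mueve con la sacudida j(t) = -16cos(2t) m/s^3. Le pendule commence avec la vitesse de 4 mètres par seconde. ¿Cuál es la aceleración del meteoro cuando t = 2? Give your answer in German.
Wir müssen das Integral unserer Gleichung für den Ruck j(t) = 24 1-mal finden. Die Stammfunktion von dem Ruck, mit a(0) = -10, ergibt die Beschleunigung: a(t) = 24·t - 10. Wir haben die Beschleunigung a(t) = 24·t - 10. Durch Einsetzen von t = 2: a(2) = 38.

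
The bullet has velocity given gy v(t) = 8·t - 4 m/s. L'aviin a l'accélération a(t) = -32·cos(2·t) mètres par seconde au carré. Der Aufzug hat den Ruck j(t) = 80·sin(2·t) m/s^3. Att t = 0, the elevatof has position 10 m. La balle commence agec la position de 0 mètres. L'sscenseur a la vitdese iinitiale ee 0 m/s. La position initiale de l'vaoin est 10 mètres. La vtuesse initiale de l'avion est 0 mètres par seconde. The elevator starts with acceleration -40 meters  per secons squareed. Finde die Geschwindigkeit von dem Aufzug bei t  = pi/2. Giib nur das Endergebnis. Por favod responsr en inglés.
The velocity at t = pi/2 is v = 0.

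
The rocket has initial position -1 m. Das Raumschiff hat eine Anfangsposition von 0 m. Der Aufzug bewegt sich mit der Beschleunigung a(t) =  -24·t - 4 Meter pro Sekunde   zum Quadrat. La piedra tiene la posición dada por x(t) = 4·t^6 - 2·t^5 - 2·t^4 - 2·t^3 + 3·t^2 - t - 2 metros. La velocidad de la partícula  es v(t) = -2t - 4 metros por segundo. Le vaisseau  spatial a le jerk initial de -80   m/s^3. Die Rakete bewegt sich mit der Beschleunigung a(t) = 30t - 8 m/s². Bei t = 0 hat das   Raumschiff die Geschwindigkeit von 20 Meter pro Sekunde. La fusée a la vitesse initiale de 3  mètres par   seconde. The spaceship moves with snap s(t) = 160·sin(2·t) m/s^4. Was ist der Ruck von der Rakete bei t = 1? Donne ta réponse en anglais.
We must differentiate our acceleration equation a(t) = 30·t - 8 1 time. Taking d/dt of a(t), we find j(t) = 30. From the given jerk equation j(t) = 30, we substitute t = 1 to get j = 30.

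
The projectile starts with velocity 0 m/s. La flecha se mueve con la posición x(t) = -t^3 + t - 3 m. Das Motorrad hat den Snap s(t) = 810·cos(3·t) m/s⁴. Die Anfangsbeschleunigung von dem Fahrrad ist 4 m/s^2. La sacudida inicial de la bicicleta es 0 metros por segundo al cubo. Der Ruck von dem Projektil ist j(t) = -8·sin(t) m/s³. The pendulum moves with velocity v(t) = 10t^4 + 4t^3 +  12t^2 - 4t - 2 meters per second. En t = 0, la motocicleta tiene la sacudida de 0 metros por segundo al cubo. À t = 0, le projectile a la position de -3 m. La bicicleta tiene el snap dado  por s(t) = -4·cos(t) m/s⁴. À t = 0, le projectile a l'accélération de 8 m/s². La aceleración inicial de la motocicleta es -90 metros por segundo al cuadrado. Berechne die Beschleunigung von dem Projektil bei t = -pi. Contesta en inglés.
To solve this, we need to take 1 antiderivative of our jerk equation j(t) = -8·sin(t). Taking ∫j(t)dt and applying a(0) = 8, we find a(t) = 8·cos(t). We have acceleration a(t) = 8·cos(t). Substituting t = -pi: a(-pi) = -8.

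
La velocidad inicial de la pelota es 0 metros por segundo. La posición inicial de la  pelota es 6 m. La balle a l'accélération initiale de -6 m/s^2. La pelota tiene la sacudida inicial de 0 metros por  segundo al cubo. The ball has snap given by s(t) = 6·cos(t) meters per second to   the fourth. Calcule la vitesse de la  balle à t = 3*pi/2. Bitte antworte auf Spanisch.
Necesitamos integrar nuestra ecuación del snap s(t) = 6·cos(t) 3 veces. La integral del snap es la sacudida. Usando j(0) = 0, obtenemos j(t) = 6·sin(t). La integral de la sacudida es la aceleración. Usando a(0) = -6, obtenemos a(t) = -6·cos(t). Tomando ∫a(t)dt y aplicando v(0) = 0, encontramos v(t) = -6·sin(t). Tenemos la velocidad v(t) = -6·sin(t). Sustituyendo t = 3*pi/2: v(3*pi/2) = 6.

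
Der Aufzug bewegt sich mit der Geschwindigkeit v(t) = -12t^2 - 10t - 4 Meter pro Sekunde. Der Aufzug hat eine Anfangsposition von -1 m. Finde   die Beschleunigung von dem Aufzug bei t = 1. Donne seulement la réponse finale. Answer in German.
Bei t = 1, a = -34.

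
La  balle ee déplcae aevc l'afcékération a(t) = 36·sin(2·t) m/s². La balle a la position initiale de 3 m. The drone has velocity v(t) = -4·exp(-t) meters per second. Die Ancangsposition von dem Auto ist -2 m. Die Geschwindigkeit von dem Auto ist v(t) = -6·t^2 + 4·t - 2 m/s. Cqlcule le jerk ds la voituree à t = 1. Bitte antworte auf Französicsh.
Nous devons dériver notre équation de la vitesse v(t) = -6·t^2 + 4·t - 2 2 fois. La dérivée de la vitesse donne l'accélération: a(t) = 4 - 12·t. En prenant d/dt de a(t), nous trouvons j(t) = -12. Nous avons le jerk j(t) = -12. En substituant t = 1: j(1) = -12.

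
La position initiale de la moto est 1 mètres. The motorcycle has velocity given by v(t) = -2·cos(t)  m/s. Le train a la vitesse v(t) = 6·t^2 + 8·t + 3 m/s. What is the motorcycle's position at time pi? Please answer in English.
To solve this, we need to take 1 integral of our velocity equation v(t) = -2·cos(t). The antiderivative of velocity is position. Using x(0) = 1, we get x(t) = 1 - 2·sin(t). Using x(t) = 1 - 2·sin(t) and substituting t = pi, we find x = 1.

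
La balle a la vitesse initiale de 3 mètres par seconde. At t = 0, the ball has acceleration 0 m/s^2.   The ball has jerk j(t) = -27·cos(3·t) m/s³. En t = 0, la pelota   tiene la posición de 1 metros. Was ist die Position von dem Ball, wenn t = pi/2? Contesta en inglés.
We must find the antiderivative of our jerk equation j(t) = -27·cos(3·t) 3 times. The integral of jerk, with a(0) = 0, gives acceleration: a(t) = -9·sin(3·t). The antiderivative of acceleration is velocity. Using v(0) = 3, we get v(t) = 3·cos(3·t). Finding the antiderivative of v(t) and using x(0) = 1: x(t) = sin(3·t) + 1. Using x(t) = sin(3·t) + 1 and substituting t = pi/2, we find x = 0.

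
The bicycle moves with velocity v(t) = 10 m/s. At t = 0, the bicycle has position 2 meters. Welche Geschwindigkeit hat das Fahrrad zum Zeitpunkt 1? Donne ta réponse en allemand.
Mit v(t) = 10 und Einsetzen von t = 1, finden wir v = 10.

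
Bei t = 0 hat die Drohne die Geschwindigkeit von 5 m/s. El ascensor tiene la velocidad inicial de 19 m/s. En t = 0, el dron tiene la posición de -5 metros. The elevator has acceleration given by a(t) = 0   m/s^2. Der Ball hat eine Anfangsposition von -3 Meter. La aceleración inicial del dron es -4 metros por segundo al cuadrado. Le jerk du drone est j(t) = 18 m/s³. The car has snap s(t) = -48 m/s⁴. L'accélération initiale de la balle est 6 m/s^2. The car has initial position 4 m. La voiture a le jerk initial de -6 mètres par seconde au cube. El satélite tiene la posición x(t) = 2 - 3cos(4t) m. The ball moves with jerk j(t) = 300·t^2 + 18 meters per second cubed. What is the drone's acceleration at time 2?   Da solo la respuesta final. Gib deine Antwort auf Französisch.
a(2) = 32.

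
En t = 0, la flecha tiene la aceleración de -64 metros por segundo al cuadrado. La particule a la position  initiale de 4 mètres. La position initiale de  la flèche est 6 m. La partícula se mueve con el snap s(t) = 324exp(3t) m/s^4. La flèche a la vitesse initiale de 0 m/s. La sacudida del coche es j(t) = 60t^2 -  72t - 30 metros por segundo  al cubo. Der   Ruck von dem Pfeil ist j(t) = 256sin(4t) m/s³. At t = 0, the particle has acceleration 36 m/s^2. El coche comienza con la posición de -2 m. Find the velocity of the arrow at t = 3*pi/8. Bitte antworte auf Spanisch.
Debemos encontrar la integral de nuestra ecuación de la sacudida j(t) = 256·sin(4·t) 2 veces. La integral de la sacudida, con a(0) = -64, da la aceleración: a(t) = -64·cos(4·t). Integrando la aceleración y usando la condición inicial v(0) = 0, obtenemos v(t) = -16·sin(4·t). Tenemos la velocidad v(t) = -16·sin(4·t). Sustituyendo t = 3*pi/8: v(3*pi/8) = 16.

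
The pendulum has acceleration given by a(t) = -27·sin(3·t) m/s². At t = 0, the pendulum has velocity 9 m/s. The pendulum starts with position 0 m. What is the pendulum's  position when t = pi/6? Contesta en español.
Para resolver esto, necesitamos tomar 2 antiderivadas de nuestra ecuación de la aceleración a(t) = -27·sin(3·t). Integrando la aceleración y usando la condición inicial v(0) = 9, obtenemos v(t) = 9·cos(3·t). La antiderivada de la velocidad, con x(0) = 0, da la posición: x(t) = 3·sin(3·t). De la ecuación de la posición x(t) = 3·sin(3·t), sustituimos t = pi/6 para obtener x = 3.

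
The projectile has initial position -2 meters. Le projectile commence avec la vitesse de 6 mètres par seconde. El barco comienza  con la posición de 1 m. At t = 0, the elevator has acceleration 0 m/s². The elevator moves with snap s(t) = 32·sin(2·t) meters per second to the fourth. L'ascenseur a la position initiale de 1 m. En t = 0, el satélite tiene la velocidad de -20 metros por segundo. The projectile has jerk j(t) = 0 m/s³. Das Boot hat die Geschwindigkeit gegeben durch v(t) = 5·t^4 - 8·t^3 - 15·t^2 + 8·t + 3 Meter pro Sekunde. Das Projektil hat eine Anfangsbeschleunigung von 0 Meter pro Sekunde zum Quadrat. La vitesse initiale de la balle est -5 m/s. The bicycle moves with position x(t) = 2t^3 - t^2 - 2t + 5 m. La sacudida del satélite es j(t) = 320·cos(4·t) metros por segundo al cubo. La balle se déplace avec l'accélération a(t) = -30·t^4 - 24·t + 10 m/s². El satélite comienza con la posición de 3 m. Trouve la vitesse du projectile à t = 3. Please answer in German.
Wir müssen unsere Gleichung für den Ruck j(t) = 0 2-mal integrieren. Mit ∫j(t)dt und Anwendung von a(0) = 0, finden wir a(t) = 0. Mit ∫a(t)dt und Anwendung von v(0) = 6, finden wir v(t) = 6. Aus der Gleichung für die Geschwindigkeit v(t) = 6, setzen wir t = 3 ein und erhalten v = 6.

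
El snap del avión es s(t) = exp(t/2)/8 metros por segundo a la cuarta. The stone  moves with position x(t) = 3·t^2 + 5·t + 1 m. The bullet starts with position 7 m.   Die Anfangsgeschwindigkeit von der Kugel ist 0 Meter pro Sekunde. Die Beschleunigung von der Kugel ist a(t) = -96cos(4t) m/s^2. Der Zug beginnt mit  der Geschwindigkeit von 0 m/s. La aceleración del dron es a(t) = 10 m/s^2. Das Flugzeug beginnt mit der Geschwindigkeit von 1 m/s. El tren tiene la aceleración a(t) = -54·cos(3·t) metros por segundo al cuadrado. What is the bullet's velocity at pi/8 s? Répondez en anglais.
To find the answer, we compute 1 integral of a(t) = -96·cos(4·t). Integrating acceleration and using the initial condition v(0) = 0, we get v(t) = -24·sin(4·t). Using v(t) = -24·sin(4·t) and substituting t = pi/8, we find v = -24.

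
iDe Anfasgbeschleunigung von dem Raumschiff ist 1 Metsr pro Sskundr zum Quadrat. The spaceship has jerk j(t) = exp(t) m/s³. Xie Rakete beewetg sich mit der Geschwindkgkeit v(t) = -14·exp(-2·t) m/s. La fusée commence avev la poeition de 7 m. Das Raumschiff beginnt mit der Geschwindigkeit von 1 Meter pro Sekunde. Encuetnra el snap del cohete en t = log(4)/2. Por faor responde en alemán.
Ausgehend von der Geschwindigkeit v(t) = -14·exp(-2·t), nehmen wir 3 Ableitungen. Die Ableitung von der Geschwindigkeit ergibt die Beschleunigung: a(t) = 28·exp(-2·t). Die Ableitung von der Beschleunigung ergibt den Ruck: j(t) = -56·exp(-2·t). Die Ableitung von dem Ruck ergibt den Snap: s(t) = 112·exp(-2·t). Wir haben den Snap s(t) = 112·exp(-2·t). Durch Einsetzen von t = log(4)/2: s(log(4)/2) = 28.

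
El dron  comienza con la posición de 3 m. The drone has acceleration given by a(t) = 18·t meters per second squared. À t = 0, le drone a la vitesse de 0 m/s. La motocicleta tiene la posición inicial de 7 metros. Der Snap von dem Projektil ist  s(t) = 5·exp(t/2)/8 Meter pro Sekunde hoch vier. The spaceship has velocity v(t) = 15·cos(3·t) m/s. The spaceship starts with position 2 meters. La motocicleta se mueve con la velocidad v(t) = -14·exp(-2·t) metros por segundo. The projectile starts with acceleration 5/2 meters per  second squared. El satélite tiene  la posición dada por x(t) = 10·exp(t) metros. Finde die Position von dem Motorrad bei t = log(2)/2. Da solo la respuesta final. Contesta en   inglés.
The answer is 7/2.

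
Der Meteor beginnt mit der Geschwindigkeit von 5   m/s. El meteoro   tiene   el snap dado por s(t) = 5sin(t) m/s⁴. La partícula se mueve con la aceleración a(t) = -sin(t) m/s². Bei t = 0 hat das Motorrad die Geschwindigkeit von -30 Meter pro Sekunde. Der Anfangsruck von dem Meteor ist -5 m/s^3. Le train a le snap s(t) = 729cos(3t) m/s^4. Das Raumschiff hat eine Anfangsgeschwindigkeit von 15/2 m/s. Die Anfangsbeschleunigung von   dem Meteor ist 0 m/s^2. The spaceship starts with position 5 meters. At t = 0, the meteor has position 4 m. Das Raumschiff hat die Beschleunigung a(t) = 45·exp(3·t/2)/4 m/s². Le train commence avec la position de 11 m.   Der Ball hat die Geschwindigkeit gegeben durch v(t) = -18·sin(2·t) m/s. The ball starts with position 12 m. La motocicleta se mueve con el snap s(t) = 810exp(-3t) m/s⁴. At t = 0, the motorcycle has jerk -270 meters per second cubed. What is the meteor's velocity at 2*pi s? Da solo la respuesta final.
The velocity at t = 2*pi is v = 5.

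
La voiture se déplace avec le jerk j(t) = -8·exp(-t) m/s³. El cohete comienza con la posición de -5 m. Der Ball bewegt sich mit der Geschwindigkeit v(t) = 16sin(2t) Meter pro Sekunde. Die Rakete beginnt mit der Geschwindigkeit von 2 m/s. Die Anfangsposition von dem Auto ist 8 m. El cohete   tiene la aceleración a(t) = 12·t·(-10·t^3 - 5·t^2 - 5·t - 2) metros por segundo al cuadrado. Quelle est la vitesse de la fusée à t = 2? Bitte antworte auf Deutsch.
Wir müssen das Integral unserer Gleichung für die Beschleunigung a(t) = 12·t·(-10·t^3 - 5·t^2 - 5·t - 2) 1-mal finden. Durch Integration von der Beschleunigung und Verwendung der Anfangsbedingung v(0) = 2, erhalten wir v(t) = -24·t^5 - 15·t^4 - 20·t^3 - 12·t^2 + 2. Aus der Gleichung für die Geschwindigkeit v(t) = -24·t^5 - 15·t^4 - 20·t^3 - 12·t^2 + 2, setzen wir t = 2 ein und erhalten v = -1214.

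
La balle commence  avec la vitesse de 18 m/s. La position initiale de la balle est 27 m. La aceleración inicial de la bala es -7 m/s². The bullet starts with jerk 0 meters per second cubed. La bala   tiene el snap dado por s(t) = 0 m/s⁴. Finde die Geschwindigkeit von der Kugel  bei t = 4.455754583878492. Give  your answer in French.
Pour résoudre ceci, nous devons prendre 3 intégrales de notre équation du snap s(t) = 0. En prenant ∫s(t)dt et en appliquant j(0) = 0, nous trouvons j(t) = 0. En intégrant le jerk et en utilisant la condition initiale a(0) = -7, nous obtenons a(t) = -7. En prenant ∫a(t)dt et en appliquant v(0) = 18, nous trouvons v(t) = 18 - 7·t. De l'équation de la vitesse v(t) = 18 - 7·t, nous substituons t = 4.455754583878492 pour obtenir v = -13.1902820871494.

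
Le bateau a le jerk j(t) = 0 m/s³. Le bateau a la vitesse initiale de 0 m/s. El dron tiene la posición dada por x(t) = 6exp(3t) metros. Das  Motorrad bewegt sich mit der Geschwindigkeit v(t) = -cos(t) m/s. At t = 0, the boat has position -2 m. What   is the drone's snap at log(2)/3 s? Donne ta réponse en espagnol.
Debemos derivar nuestra ecuación de la posición x(t) = 6·exp(3·t) 4 veces. Derivando la posición, obtenemos la velocidad: v(t) = 18·exp(3·t). Derivando la velocidad, obtenemos la aceleración: a(t) = 54·exp(3·t). La derivada de la aceleración da la sacudida: j(t) = 162·exp(3·t). La derivada de la sacudida da el snap: s(t) = 486·exp(3·t). Usando s(t) = 486·exp(3·t) y sustituyendo t = log(2)/3, encontramos s = 972.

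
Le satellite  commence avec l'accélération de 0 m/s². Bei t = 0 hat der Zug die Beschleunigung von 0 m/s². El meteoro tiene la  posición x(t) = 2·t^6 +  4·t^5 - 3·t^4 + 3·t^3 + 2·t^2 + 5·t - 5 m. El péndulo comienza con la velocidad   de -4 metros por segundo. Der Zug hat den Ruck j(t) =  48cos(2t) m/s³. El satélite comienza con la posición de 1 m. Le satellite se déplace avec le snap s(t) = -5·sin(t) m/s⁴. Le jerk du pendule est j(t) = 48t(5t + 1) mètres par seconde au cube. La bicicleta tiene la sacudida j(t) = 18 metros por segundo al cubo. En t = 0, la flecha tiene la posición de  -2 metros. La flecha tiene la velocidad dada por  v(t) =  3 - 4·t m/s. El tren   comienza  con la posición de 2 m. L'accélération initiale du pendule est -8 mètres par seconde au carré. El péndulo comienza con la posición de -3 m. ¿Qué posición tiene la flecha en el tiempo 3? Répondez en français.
Nous devons intégrer notre équation de la vitesse v(t) = 3 - 4·t 1 fois. La primitive de la vitesse, avec x(0) = -2, donne la position: x(t) = -2·t^2 + 3·t - 2. De l'équation de la position x(t) = -2·t^2 + 3·t - 2, nous substituons t = 3 pour obtenir x = -11.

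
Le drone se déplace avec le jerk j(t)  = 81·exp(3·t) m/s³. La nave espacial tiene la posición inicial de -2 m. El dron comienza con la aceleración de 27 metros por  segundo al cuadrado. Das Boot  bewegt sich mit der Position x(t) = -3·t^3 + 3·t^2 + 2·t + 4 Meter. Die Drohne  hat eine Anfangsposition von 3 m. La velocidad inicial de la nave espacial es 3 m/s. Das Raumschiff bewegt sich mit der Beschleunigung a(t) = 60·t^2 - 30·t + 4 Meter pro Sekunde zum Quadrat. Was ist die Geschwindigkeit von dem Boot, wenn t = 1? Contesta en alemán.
Ausgehend von der Position x(t) = -3·t^3 + 3·t^2 + 2·t + 4, nehmen wir 1 Ableitung. Durch Ableiten von der Position erhalten wir die Geschwindigkeit: v(t) = -9·t^2 + 6·t + 2. Mit v(t) = -9·t^2 + 6·t + 2 und Einsetzen von t = 1, finden wir v = -1.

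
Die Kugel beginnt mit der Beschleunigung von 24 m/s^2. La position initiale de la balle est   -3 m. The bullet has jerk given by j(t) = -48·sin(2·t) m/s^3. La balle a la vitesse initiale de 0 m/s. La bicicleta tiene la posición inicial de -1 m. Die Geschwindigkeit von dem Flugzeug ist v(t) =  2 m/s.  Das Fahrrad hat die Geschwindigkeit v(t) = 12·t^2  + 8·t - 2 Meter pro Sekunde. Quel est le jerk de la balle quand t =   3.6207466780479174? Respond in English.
Using j(t) = -48·sin(2·t) and substituting t = 3.6207466780479174, we find j = -39.2745613657461.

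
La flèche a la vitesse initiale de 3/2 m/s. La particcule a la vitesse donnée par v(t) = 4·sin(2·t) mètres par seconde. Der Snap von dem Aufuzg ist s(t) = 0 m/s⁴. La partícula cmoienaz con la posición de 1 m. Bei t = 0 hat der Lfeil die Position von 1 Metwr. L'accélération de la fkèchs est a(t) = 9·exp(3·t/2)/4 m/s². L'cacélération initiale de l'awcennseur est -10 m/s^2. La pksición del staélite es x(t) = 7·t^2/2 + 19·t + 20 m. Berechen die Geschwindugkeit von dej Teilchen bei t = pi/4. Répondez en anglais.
Using v(t) = 4·sin(2·t) and substituting t = pi/4, we find v = 4.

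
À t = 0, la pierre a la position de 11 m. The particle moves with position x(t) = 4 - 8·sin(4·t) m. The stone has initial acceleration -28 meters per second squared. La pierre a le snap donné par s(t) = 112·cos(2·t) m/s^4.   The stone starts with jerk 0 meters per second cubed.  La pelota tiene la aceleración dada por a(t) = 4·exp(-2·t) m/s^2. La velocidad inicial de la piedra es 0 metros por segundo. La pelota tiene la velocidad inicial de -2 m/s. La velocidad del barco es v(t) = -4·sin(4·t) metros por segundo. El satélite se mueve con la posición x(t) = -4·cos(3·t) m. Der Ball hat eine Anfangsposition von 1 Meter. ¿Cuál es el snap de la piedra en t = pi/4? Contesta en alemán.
Mit s(t) = 112·cos(2·t) und Einsetzen von t = pi/4, finden wir s = 0.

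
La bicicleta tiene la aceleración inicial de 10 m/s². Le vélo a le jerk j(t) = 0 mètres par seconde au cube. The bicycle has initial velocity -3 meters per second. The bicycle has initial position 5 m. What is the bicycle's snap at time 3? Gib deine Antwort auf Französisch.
Pour résoudre ceci, nous devons prendre 1 dérivée de notre équation du jerk j(t) = 0. En prenant d/dt de j(t), nous trouvons s(t) = 0. En utilisant s(t) = 0 et en substituant t = 3, nous trouvons s = 0.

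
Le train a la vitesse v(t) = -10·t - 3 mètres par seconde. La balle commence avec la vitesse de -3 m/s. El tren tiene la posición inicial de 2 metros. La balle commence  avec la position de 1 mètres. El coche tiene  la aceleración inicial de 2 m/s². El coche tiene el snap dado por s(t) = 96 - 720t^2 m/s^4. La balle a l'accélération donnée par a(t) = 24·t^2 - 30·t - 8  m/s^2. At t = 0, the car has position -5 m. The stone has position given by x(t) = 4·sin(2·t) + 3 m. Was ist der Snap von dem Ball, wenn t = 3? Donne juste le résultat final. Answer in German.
Die Antwort ist 48.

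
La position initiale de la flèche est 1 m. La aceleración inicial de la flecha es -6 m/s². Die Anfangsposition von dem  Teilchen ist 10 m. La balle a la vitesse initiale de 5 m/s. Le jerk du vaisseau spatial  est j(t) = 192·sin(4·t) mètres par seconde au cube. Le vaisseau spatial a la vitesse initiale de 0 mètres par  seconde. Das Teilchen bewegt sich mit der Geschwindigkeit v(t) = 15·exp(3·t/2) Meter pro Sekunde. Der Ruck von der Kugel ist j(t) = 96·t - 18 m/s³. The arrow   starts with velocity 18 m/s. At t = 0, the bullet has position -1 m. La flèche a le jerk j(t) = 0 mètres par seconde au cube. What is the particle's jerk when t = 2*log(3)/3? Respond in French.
Pour résoudre ceci, nous devons prendre 2 dérivées de notre équation de la vitesse v(t) = 15·exp(3·t/2). La dérivée de la vitesse donne l'accélération: a(t) = 45·exp(3·t/2)/2. En dérivant l'accélération, nous obtenons le jerk: j(t) = 135·exp(3·t/2)/4. Nous avons le jerk j(t) = 135·exp(3·t/2)/4. En substituant t = 2*log(3)/3: j(2*log(3)/3) = 405/4.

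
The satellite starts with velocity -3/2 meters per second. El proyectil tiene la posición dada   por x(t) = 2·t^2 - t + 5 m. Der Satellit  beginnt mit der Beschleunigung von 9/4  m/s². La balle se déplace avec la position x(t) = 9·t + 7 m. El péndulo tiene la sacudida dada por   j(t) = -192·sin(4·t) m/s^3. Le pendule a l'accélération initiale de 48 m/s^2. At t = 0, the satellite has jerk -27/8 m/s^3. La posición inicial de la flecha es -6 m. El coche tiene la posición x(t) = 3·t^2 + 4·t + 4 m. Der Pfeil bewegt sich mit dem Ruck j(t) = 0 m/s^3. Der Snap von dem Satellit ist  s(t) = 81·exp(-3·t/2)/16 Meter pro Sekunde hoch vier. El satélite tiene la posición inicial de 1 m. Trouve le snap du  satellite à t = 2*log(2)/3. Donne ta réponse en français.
De l'équation du snap s(t) = 81·exp(-3·t/2)/16, nous substituons t = 2*log(2)/3 pour obtenir s = 81/32.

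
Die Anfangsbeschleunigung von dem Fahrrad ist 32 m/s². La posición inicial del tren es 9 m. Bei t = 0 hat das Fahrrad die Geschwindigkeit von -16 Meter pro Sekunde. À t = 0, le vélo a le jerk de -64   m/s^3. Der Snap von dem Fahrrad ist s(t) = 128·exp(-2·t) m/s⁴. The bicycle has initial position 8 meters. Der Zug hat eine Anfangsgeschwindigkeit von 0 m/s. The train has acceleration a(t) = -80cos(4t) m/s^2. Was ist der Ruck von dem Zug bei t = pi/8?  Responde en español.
Debemos derivar nuestra ecuación de la aceleración a(t) = -80·cos(4·t) 1 vez. Derivando la aceleración, obtenemos la sacudida: j(t) = 320·sin(4·t). Usando j(t) = 320·sin(4·t) y sustituyendo t = pi/8, encontramos j = 320.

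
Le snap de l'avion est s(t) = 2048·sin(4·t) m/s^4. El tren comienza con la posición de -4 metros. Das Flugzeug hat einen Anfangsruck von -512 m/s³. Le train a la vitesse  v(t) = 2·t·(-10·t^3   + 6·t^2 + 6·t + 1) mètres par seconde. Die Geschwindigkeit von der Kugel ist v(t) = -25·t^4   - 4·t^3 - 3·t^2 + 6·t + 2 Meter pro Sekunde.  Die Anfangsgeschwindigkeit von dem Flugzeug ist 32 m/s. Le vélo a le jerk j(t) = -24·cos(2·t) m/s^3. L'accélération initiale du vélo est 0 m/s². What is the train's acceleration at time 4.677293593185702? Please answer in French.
Pour résoudre ceci, nous devons prendre 1 dérivée de notre équation de la vitesse v(t) = 2·t·(-10·t^3 + 6·t^2 + 6·t + 1). La dérivée de la vitesse donne l'accélération: a(t) = -20·t^3 + 12·t^2 + 2·t·(-30·t^2 + 12·t + 6) + 12·t + 2. Nous avons l'accélération a(t) = -20·t^3 + 12·t^2 + 2·t·(-30·t^2 + 12·t + 6) + 12·t + 2. En substituant t = 4.677293593185702: a(4.677293593185702) = -7284.21059325780.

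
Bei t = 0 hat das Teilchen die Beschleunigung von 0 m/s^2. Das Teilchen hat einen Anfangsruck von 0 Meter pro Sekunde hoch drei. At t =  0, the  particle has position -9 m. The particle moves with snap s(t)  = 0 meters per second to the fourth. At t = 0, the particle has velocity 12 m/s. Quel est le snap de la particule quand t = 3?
De l'équation du snap s(t) = 0, nous substituons t = 3 pour obtenir s = 0.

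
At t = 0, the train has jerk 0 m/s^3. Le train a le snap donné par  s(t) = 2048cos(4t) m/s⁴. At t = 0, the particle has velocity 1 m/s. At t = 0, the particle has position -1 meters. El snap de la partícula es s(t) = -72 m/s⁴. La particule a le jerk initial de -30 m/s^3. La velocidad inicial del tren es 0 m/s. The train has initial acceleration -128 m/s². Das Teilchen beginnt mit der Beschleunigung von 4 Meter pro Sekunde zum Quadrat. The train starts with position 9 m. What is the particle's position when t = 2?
To solve this, we need to take 4 antiderivatives of our snap equation s(t) = -72. The antiderivative of snap is jerk. Using j(0) = -30, we get j(t) = -72·t - 30. Integrating jerk and using the initial condition a(0) = 4, we get a(t) = -36·t^2 - 30·t + 4. The integral of acceleration is velocity. Using v(0) = 1, we get v(t) = -12·t^3 - 15·t^2 + 4·t + 1. Finding the antiderivative of v(t) and using x(0) = -1: x(t) = -3·t^4 - 5·t^3 + 2·t^2 + t - 1. Using x(t) = -3·t^4 - 5·t^3 + 2·t^2 + t - 1 and substituting t = 2, we find x = -79.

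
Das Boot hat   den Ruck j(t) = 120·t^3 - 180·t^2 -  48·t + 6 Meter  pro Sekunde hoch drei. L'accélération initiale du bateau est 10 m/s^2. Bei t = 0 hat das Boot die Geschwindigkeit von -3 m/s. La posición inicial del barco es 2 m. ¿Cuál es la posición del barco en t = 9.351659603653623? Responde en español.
Necesitamos integrar nuestra ecuación de la sacudida j(t) = 120·t^3 - 180·t^2 - 48·t + 6 3 veces. Integrando la sacudida y usando la condición inicial a(0) = 10, obtenemos a(t) = 30·t^4 - 60·t^3 - 24·t^2 + 6·t + 10. La antiderivada de la aceleración, con v(0) = -3, da la velocidad: v(t) = 6·t^5 - 15·t^4 - 8·t^3 + 3·t^2 + 10·t - 3. Tomando ∫v(t)dt y aplicando x(0) = 2, encontramos x(t) = t^6 - 3·t^5 - 2·t^4 + t^3 + 5·t^2 - 3·t + 2. Usando x(t) = t^6 - 3·t^5 - 2·t^4 + t^3 + 5·t^2 - 3·t + 2 y sustituyendo t = 9.351659603653623, encontramos x = 440220.180415974.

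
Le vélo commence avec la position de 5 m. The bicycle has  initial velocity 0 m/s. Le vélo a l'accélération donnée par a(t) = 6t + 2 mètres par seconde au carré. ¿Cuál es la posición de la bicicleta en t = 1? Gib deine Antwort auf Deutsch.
Wir müssen die Stammfunktion unserer Gleichung für die Beschleunigung a(t) = 6·t + 2 2-mal finden. Durch Integration von der Beschleunigung und Verwendung der Anfangsbedingung v(0) = 0, erhalten wir v(t) = t·(3·t + 2). Das Integral von der Geschwindigkeit ist die Position. Mit x(0) = 5 erhalten wir x(t) = t^3 + t^2 + 5. Wir haben die Position x(t) = t^3 + t^2 + 5. Durch Einsetzen von t = 1: x(1) = 7.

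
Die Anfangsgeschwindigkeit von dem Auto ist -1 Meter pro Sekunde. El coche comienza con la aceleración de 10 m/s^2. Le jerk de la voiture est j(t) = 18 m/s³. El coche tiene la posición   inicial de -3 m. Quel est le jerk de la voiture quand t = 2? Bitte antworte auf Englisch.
Using j(t) = 18 and substituting t = 2, we find j = 18.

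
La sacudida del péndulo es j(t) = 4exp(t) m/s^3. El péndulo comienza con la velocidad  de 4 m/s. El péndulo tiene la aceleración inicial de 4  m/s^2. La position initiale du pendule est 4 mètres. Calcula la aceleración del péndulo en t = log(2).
Debemos encontrar la integral de nuestra ecuación de la sacudida j(t) = 4·exp(t) 1 vez. La integral de la sacudida es la aceleración. Usando a(0) = 4, obtenemos a(t) = 4·exp(t). Usando a(t) = 4·exp(t) y sustituyendo t = log(2), encontramos a = 8.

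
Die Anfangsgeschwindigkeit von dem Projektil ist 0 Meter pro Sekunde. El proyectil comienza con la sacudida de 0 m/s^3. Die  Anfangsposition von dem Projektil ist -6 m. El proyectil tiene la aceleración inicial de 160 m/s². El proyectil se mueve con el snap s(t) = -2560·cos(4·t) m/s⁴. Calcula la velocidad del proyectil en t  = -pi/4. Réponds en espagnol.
Necesitamos integrar nuestra ecuación del snap s(t) = -2560·cos(4·t) 3 veces. Integrando el snap y usando la condición inicial j(0) = 0, obtenemos j(t) = -640·sin(4·t). La integral de la sacudida, con a(0) = 160, da la aceleración: a(t) = 160·cos(4·t). Integrando la aceleración y usando la condición inicial v(0) = 0, obtenemos v(t) = 40·sin(4·t). Usando v(t) = 40·sin(4·t) y sustituyendo t = -pi/4, encontramos v = 0.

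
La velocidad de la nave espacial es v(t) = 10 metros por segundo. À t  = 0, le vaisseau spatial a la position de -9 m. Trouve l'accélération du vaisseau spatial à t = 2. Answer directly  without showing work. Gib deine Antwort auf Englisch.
At t = 2, a = 0.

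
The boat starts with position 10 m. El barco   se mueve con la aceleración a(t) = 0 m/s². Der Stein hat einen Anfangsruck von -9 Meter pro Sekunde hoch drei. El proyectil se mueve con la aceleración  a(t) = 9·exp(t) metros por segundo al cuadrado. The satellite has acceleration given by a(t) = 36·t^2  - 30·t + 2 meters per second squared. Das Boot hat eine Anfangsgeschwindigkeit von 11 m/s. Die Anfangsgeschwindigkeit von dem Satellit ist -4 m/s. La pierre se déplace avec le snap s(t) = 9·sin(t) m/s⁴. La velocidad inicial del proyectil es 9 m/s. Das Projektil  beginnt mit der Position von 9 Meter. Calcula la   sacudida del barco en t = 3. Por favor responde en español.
Para resolver esto, necesitamos tomar 1 derivada de nuestra ecuación de la aceleración a(t) = 0. La derivada de la aceleración da la sacudida: j(t) = 0. Usando j(t) = 0 y sustituyendo t = 3, encontramos j = 0.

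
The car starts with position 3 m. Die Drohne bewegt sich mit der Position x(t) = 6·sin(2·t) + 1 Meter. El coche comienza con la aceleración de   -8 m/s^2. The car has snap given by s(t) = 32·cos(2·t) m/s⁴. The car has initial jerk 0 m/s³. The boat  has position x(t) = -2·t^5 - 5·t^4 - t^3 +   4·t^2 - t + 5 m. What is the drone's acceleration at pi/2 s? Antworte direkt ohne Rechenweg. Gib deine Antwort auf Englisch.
The answer is 0.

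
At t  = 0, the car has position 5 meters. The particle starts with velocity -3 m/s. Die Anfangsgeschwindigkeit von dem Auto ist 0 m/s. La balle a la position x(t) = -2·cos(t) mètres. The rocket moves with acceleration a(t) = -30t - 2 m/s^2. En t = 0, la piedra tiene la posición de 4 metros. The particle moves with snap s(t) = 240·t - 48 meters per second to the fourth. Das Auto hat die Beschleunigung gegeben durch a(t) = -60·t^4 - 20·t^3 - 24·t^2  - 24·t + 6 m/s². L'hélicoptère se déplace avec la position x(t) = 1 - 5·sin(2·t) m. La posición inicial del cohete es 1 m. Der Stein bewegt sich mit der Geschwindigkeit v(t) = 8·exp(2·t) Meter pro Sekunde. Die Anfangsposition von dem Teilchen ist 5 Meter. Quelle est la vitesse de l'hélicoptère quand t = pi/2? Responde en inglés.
Starting from position x(t) = 1 - 5·sin(2·t), we take 1 derivative. Taking d/dt of x(t), we find v(t) = -10·cos(2·t). From the given velocity equation v(t) = -10·cos(2·t), we substitute t = pi/2 to get v = 10.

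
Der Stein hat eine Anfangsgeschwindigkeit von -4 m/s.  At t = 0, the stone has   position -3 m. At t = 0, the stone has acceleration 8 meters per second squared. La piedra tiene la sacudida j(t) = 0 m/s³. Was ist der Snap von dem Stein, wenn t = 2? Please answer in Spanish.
Para resolver esto, necesitamos tomar 1 derivada de nuestra ecuación de la sacudida j(t) = 0. Tomando d/dt de j(t), encontramos s(t) = 0. De la ecuación del snap s(t) = 0, sustituimos t = 2 para obtener s = 0.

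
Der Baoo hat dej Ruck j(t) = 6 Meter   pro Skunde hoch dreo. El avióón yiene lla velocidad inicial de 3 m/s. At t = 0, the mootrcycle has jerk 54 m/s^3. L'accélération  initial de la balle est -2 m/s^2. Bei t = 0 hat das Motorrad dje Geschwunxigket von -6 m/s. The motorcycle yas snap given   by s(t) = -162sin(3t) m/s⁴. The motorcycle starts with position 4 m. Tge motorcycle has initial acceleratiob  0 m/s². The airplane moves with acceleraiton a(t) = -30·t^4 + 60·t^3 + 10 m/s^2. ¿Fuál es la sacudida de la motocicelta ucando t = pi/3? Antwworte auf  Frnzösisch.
Pour résoudre ceci, nous devons prendre 1 intégrale de notre équation du snap s(t) = -162·sin(3·t). En intégrant le snap et en utilisant la condition initiale j(0) = 54, nous obtenons j(t) = 54·cos(3·t). De l'équation du jerk j(t) = 54·cos(3·t), nous substituons t = pi/3 pour obtenir j = -54.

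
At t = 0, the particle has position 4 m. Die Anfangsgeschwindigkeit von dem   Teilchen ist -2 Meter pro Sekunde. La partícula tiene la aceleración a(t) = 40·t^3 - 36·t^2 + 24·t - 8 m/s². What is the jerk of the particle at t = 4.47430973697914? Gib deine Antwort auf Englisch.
To solve this, we need to take 1 derivative of our acceleration equation a(t) = 40·t^3 - 36·t^2 + 24·t - 8. Differentiating acceleration, we get jerk: j(t) = 120·t^2 - 72·t + 24. We have jerk j(t) = 120·t^2 - 72·t + 24. Substituting t = 4.47430973697914: j(4.47430973697914) = 2104.18341362866.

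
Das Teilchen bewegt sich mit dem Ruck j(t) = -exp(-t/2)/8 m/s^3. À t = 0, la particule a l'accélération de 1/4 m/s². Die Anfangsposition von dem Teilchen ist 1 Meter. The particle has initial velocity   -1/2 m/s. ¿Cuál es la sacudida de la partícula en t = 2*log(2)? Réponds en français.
Nous avons le jerk j(t) = -exp(-t/2)/8. En substituant t = 2*log(2): j(2*log(2)) = -1/16.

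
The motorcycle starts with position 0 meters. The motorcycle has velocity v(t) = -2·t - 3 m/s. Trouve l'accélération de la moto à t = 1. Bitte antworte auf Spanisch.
Para resolver esto, necesitamos tomar 1 derivada de nuestra ecuación de la velocidad v(t) = -2·t - 3. La derivada de la velocidad da la aceleración: a(t) = -2. De la ecuación de la aceleración a(t) = -2, sustituimos t = 1 para obtener a = -2.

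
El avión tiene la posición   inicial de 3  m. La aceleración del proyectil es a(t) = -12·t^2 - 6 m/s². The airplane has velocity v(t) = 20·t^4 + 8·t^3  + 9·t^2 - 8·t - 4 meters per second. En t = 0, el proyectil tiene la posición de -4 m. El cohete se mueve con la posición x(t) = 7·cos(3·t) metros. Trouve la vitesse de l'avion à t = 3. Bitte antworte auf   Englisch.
Using v(t) = 20·t^4 + 8·t^3 + 9·t^2 - 8·t - 4 and substituting t = 3, we find v = 1889.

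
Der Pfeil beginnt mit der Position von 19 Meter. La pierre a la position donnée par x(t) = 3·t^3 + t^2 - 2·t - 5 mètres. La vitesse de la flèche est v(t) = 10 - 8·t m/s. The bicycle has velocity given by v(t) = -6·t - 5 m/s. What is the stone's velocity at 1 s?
To solve this, we need to take 1 derivative of our position equation x(t) = 3·t^3 + t^2 - 2·t - 5. Differentiating position, we get velocity: v(t) = 9·t^2 + 2·t - 2. We have velocity v(t) = 9·t^2 + 2·t - 2. Substituting t = 1: v(1) = 9.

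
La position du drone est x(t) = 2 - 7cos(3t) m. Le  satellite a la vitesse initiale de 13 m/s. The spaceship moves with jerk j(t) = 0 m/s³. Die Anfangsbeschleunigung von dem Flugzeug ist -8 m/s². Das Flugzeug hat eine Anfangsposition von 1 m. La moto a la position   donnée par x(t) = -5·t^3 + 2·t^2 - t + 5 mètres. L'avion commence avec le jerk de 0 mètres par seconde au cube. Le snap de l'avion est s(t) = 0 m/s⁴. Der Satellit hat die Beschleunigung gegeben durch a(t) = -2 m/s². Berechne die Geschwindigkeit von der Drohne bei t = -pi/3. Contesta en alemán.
Wir müssen unsere Gleichung für die Position x(t) = 2 - 7·cos(3·t) 1-mal ableiten. Durch Ableiten von der Position erhalten wir die Geschwindigkeit: v(t) = 21·sin(3·t). Wir haben die Geschwindigkeit v(t) = 21·sin(3·t). Durch Einsetzen von t = -pi/3: v(-pi/3) = 0.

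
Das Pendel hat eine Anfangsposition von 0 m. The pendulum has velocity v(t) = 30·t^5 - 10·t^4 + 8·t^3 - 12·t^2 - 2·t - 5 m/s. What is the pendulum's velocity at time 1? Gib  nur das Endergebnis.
The velocity at t = 1 is v = 9.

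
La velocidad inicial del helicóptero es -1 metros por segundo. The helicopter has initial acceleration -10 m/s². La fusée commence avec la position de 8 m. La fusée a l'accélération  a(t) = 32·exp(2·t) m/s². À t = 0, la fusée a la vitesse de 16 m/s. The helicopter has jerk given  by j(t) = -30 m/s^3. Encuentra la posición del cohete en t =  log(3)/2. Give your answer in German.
Um dies zu lösen, müssen wir 2 Stammfunktionen unserer Gleichung für die Beschleunigung a(t) = 32·exp(2·t) finden. Das Integral von der Beschleunigung, mit v(0) = 16, ergibt die Geschwindigkeit: v(t) = 16·exp(2·t). Mit ∫v(t)dt und Anwendung von x(0) = 8, finden wir x(t) = 8·exp(2·t). Mit x(t) = 8·exp(2·t) und Einsetzen von t = log(3)/2, finden wir x = 24.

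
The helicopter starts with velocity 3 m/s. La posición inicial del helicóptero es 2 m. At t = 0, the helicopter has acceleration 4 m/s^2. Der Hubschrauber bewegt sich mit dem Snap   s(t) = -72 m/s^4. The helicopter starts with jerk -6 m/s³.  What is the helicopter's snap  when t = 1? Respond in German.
Aus der Gleichung für den Snap s(t) = -72, setzen wir t = 1 ein und erhalten s = -72.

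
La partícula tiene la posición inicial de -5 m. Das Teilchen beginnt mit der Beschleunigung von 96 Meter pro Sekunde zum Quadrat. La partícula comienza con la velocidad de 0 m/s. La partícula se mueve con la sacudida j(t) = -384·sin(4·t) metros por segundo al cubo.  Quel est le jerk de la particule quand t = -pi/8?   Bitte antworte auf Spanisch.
Tenemos la sacudida j(t) = -384·sin(4·t). Sustituyendo t = -pi/8: j(-pi/8) = 384.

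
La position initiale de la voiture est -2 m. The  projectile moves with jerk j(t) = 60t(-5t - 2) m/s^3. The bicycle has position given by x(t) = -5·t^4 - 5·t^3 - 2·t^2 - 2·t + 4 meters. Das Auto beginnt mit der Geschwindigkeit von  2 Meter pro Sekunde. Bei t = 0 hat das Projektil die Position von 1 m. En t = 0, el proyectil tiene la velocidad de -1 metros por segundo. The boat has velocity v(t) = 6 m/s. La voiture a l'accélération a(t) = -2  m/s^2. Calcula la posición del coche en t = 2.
Partiendo de la aceleración a(t) = -2, tomamos 2 integrales. La integral de la aceleración, con v(0) = 2, da la velocidad: v(t) = 2 - 2·t. Tomando ∫v(t)dt y aplicando x(0) = -2, encontramos x(t) = -t^2 + 2·t - 2. Tenemos la posición x(t) = -t^2 + 2·t - 2. Sustituyendo t = 2: x(2) = -2.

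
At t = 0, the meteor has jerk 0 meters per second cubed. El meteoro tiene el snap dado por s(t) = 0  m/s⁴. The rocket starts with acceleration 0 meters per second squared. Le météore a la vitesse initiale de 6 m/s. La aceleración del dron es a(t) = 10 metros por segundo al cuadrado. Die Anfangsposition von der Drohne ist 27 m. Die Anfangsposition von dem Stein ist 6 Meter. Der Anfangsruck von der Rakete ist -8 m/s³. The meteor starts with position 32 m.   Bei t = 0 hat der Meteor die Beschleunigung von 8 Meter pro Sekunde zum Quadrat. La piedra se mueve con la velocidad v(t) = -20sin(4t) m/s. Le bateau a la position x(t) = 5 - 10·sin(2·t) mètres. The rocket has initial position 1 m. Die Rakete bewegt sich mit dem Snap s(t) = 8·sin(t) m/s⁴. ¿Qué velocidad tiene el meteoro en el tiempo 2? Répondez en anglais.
To find the answer, we compute 3 integrals of s(t) = 0. Integrating snap and using the initial condition j(0) = 0, we get j(t) = 0. Taking ∫j(t)dt and applying a(0) = 8, we find a(t) = 8. The antiderivative of acceleration is velocity. Using v(0) = 6, we get v(t) = 8·t + 6. Using v(t) = 8·t + 6 and substituting t = 2, we find v = 22.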